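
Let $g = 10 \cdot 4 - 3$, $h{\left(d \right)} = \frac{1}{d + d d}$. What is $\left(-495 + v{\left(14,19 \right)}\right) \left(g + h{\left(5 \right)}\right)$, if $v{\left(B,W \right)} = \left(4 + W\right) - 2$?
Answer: $- \frac{87769}{5} \approx -17554.0$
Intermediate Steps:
$h{\left(d \right)} = \frac{1}{d + d^{2}}$
$v{\left(B,W \right)} = 2 + W$
$g = 37$ ($g = 40 - 3 = 37$)
$\left(-495 + v{\left(14,19 \right)}\right) \left(g + h{\left(5 \right)}\right) = \left(-495 + \left(2 + 19\right)\right) \left(37 + \frac{1}{5 \left(1 + 5\right)}\right) = \left(-495 + 21\right) \left(37 + \frac{1}{5 \cdot 6}\right) = - 474 \left(37 + \frac{1}{5} \cdot \frac{1}{6}\right) = - 474 \left(37 + \frac{1}{30}\right) = \left(-474\right) \frac{1111}{30} = - \frac{87769}{5}$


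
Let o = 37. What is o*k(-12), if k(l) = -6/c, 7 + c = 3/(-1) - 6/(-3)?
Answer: 111/4 ≈ 27.750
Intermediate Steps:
c = -8 (c = -7 + (3/(-1) - 6/(-3)) = -7 + (3*(-1) - 6*(-⅓)) = -7 + (-3 + 2) = -7 - 1 = -8)
k(l) = ¾ (k(l) = -6/(-8) = -6*(-⅛) = ¾)
o*k(-12) = 37*(¾) = 111/4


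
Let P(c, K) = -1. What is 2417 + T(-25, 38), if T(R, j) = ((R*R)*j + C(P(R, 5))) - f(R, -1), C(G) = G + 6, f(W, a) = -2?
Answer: 26174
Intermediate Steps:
C(G) = 6 + G
T(R, j) = 7 + j*R² (T(R, j) = ((R*R)*j + (6 - 1)) - 1*(-2) = (R²*j + 5) + 2 = (j*R² + 5) + 2 = (5 + j*R²) + 2 = 7 + j*R²)
2417 + T(-25, 38) = 2417 + (7 + 38*(-25)²) = 2417 + (7 + 38*625) = 2417 + (7 + 23750) = 2417 + 23757 = 26174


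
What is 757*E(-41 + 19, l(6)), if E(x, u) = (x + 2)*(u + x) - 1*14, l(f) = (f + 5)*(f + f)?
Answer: -1675998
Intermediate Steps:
l(f) = 2*f*(5 + f) (l(f) = (5 + f)*(2*f) = 2*f*(5 + f))
E(x, u) = -14 + (2 + x)*(u + x) (E(x, u) = (2 + x)*(u + x) - 14 = -14 + (2 + x)*(u + x))
757*E(-41 + 19, l(6)) = 757*(-14 + (-41 + 19)**2 + 2*(2*6*(5 + 6)) + 2*(-41 + 19) + (2*6*(5 + 6))*(-41 + 19)) = 757*(-14 + (-22)**2 + 2*(2*6*11) + 2*(-22) + (2*6*11)*(-22)) = 757*(-14 + 484 + 2*132 - 44 + 132*(-22)) = 757*(-14 + 484 + 264 - 44 - 2904) = 757*(-2214) = -1675998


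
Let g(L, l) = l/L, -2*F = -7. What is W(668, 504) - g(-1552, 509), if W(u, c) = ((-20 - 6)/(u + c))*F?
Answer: 113829/454736 ≈ 0.25032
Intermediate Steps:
F = 7/2 (F = -1/2*(-7) = 7/2 ≈ 3.5000)
W(u, c) = -91/(c + u) (W(u, c) = ((-20 - 6)/(u + c))*(7/2) = -26/(c + u)*(7/2) = -91/(c + u))
W(668, 504) - g(-1552, 509) = -91/(504 + 668) - 509/(-1552) = -91/1172 - 509*(-1)/1552 = -91*1/1172 - 1*(-509/1552) = -91/1172 + 509/1552 = 113829/454736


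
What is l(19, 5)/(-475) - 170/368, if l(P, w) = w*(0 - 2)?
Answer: -7707/17480 ≈ -0.44090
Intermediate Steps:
l(P, w) = -2*w (l(P, w) = w*(-2) = -2*w)
l(19, 5)/(-475) - 170/368 = -2*5/(-475) - 170/368 = -10*(-1/475) - 170*1/368 = 2/95 - 85/184 = -7707/17480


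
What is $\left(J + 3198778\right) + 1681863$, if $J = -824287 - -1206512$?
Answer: $5262866$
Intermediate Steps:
$J = 382225$ ($J = -824287 + 1206512 = 382225$)
$\left(J + 3198778\right) + 1681863 = \left(382225 + 3198778\right) + 1681863 = 3581003 + 1681863 = 5262866$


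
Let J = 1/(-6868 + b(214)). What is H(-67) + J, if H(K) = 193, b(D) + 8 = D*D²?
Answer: 1890139325/9793468 ≈ 193.00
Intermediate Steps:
b(D) = -8 + D³ (b(D) = -8 + D*D² = -8 + D³)
J = 1/9793468 (J = 1/(-6868 + (-8 + 214³)) = 1/(-6868 + (-8 + 9800344)) = 1/(-6868 + 9800336) = 1/9793468 ≈ 1.0211e-7)
H(-67) + J = 193 + 1/9793468 = 1890139325/9793468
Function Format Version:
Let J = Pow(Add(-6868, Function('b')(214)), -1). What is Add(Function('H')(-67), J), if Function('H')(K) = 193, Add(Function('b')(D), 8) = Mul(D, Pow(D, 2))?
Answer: Rational(1890139325, 9793468) ≈ 193.00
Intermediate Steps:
Function('b')(D) = Add(-8, Pow(D, 3)) (Function('b')(D) = Add(-8, Mul(D, Pow(D, 2))) = Add(-8, Pow(D, 3)))
J = Rational(1, 9793468) (J = Pow(Add(-6868, Add(-8, Pow(214, 3))), -1) = Pow(Add(-6868, Add(-8, 9800344)), -1) = Pow(Add(-6868, 9800336), -1) = Pow(9793468, -1) = Rational(1, 9793468) ≈ 1.0211e-7)
Add(Function('H')(-67), J) = Add(193, Rational(1, 9793468)) = Rational(1890139325, 9793468)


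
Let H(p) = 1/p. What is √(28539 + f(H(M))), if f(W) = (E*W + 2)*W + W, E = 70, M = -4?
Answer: √456682/4 ≈ 168.95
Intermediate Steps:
H(p) = 1/p
f(W) = W + W*(2 + 70*W) (f(W) = (70*W + 2)*W + W = (2 + 70*W)*W + W = W*(2 + 70*W) + W = W + W*(2 + 70*W))
√(28539 + f(H(M))) = √(28539 + (3 + 70/(-4))/(-4)) = √(28539 - (3 + 70*(-¼))/4) = √(28539 - (3 - 35/2)/4) = √(28539 - ¼*(-29/2)) = √(28539 + 29/8) = √(228341/8) = √456682/4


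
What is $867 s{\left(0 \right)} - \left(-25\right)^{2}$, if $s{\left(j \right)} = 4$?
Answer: $2843$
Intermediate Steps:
$867 s{\left(0 \right)} - \left(-25\right)^{2} = 867 \cdot 4 - \left(-25\right)^{2} = 3468 - 625 = 2843$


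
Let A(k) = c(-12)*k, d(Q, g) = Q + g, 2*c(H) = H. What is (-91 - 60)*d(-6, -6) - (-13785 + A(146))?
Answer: 16473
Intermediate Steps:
c(H) = H/2
A(k) = -6*k (A(k) = ((½)*(-12))*k = -6*k)
(-91 - 60)*d(-6, -6) - (-13785 + A(146)) = (-91 - 60)*(-6 - 6) - (-13785 - 6*146) = -151*(-12) - (-13785 - 876) = 1812 - 1*(-14661) = 1812 + 14661 = 16473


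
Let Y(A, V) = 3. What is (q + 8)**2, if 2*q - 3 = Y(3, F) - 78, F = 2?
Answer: 784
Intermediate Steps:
q = -36 (q = 3/2 + (3 - 78)/2 = 3/2 + (1/2)*(-75) = 3/2 - 75/2 = -36)
(q + 8)**2 = (-36 + 8)**2 = (-28)**2 = 784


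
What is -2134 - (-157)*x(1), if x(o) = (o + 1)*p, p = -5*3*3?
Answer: -16264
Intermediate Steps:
p = -45 (p = -15*3 = -45)
x(o) = -45 - 45*o (x(o) = (o + 1)*(-45) = (1 + o)*(-45) = -45 - 45*o)
-2134 - (-157)*x(1) = -2134 - (-157)*(-45 - 45*1) = -2134 - (-157)*(-45 - 45) = -2134 - (-157)*(-90) = -2134 - 1*14130 = -2134 - 14130 = -16264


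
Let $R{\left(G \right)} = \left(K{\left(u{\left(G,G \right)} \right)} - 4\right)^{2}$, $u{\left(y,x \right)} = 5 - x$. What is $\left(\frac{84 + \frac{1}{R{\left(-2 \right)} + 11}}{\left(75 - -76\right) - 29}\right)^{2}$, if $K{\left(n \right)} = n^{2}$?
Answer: $\frac{29249550625}{61698585664} \approx 0.47407$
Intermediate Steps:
$R{\left(G \right)} = \left(-4 + \left(5 - G\right)^{2}\right)^{2}$ ($R{\left(G \right)} = \left(\left(5 - G\right)^{2} - 4\right)^{2} = \left(-4 + \left(5 - G\right)^{2}\right)^{2}$)
$\left(\frac{84 + \frac{1}{R{\left(-2 \right)} + 11}}{\left(75 - -76\right) - 29}\right)^{2} = \left(\frac{84 + \frac{1}{\left(-4 + \left(-5 - 2\right)^{2}\right)^{2} + 11}}{\left(75 - -76\right) - 29}\right)^{2} = \left(\frac{84 + \frac{1}{\left(-4 + \left(-7\right)^{2}\right)^{2} + 11}}{\left(75 + 76\right) - 29}\right)^{2} = \left(\frac{84 + \frac{1}{\left(-4 + 49\right)^{2} + 11}}{151 - 29}\right)^{2} = \left(\frac{84 + \frac{1}{45^{2} + 11}}{122}\right)^{2} = \left(\left(84 + \frac{1}{2025 + 11}\right) \frac{1}{122}\right)^{2} = \left(\left(84 + \frac{1}{2036}\right) \frac{1}{122}\right)^{2} = \left(\frac{171025}{2036} \cdot \frac{1}{122}\right)^{2} = \left(\frac{171025}{248392}\right)^{2} = \frac{29249550625}{61698585664}$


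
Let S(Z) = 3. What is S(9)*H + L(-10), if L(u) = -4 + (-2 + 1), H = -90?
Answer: -275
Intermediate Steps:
L(u) = -5 (L(u) = -4 - 1 = -5)
S(9)*H + L(-10) = 3*(-90) - 5 = -270 - 5 = -275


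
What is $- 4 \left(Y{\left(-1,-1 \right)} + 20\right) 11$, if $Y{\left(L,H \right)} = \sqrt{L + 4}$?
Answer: $-880 - 44 \sqrt{3} \approx -956.21$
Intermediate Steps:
$Y{\left(L,H \right)} = \sqrt{4 + L}$
$- 4 \left(Y{\left(-1,-1 \right)} + 20\right) 11 = - 4 \left(\sqrt{4 - 1} + 20\right) 11 = - 4 \left(\sqrt{3} + 20\right) 11 = - 4 \left(20 + \sqrt{3}\right) 11 = \left(-80 - 4 \sqrt{3}\right) 11 = -880 - 44 \sqrt{3}$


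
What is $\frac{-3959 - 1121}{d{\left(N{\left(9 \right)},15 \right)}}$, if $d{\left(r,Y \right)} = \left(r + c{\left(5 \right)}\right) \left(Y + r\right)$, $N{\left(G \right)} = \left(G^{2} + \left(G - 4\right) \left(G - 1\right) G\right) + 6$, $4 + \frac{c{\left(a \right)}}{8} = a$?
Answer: $- \frac{508}{21021} \approx -0.024166$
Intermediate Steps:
$c{\left(a \right)} = -32 + 8 a$
$N{\left(G \right)} = 6 + G^{2} + G \left(-1 + G\right) \left(-4 + G\right)$ ($N{\left(G \right)} = \left(G^{2} + \left(-4 + G\right) \left(-1 + G\right) G\right) + 6 = \left(G^{2} + \left(-1 + G\right) \left(-4 + G\right) G\right) + 6 = \left(G^{2} + G \left(-1 + G\right) \left(-4 + G\right)\right) + 6 = 6 + G^{2} + G \left(-1 + G\right) \left(-4 + G\right)$)
$d{\left(r,Y \right)} = \left(8 + r\right) \left(Y + r\right)$ ($d{\left(r,Y \right)} = \left(r + \left(-32 + 8 \cdot 5\right)\right) \left(Y + r\right) = \left(r + \left(-32 + 40\right)\right) \left(Y + r\right) = \left(r + 8\right) \left(Y + r\right) = \left(8 + r\right) \left(Y + r\right)$)
$\frac{-3959 - 1121}{d{\left(N{\left(9 \right)},15 \right)}} = \frac{-3959 - 1121}{\left(6 + 9^{3} - 4 \cdot 9^{2} + 4 \cdot 9\right)^{2} + 8 \cdot 15 + 8 \left(6 + 9^{3} - 4 \cdot 9^{2} + 4 \cdot 9\right) + 15 \left(6 + 9^{3} - 4 \cdot 9^{2} + 4 \cdot 9\right)} = - \frac{5080}{\left(6 + 729 - 324 + 36\right)^{2} + 120 + 8 \left(6 + 729 - 324 + 36\right) + 15 \left(6 + 729 - 324 + 36\right)} = - \frac{5080}{447^{2} + 120 + 8 \cdot 447 + 15 \cdot 447} = - \frac{5080}{199809 + 120 + 3576 + 6705} = - \frac{5080}{210210} = \left(-5080\right) \frac{1}{210210} = - \frac{508}{21021}$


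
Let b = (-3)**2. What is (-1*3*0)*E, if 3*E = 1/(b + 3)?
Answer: 0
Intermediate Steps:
b = 9
E = 1/36 (E = 1/(3*(9 + 3)) = (1/3)/12 = (1/3)*(1/12) = 1/36 ≈ 0.027778)
(-1*3*0)*E = (-1*3*0)*(1/36) = -3*0*(1/36) = 0*(1/36) = 0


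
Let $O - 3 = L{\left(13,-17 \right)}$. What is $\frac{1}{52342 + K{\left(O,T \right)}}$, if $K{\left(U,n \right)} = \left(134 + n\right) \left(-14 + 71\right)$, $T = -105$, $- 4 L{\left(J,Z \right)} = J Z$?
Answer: $\frac{1}{53995} \approx 1.852 \cdot 10^{-5}$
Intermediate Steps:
$L{\left(J,Z \right)} = - \frac{J Z}{4}$
$O = \frac{233}{4}$ ($O = 3 - \frac{13}{4} \left(-17\right) = 3 + \frac{221}{4} = \frac{233}{4} \approx 58.25$)
$K{\left(U,n \right)} = 7638 + 57 n$ ($K{\left(U,n \right)} = \left(134 + n\right) 57 = 7638 + 57 n$)
$\frac{1}{52342 + K{\left(O,T \right)}} = \frac{1}{52342 + \left(7638 + 57 \left(-105\right)\right)} = \frac{1}{52342 + \left(7638 - 5985\right)} = \frac{1}{52342 + 1653} = \frac{1}{53995}$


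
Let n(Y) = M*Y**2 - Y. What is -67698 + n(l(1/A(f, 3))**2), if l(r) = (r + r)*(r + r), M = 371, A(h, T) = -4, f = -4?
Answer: -17330333/256 ≈ -67697.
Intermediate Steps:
l(r) = 4*r**2 (l(r) = (2*r)*(2*r) = 4*r**2)
n(Y) = -Y + 371*Y**2 (n(Y) = 371*Y**2 - Y = -Y + 371*Y**2)
-67698 + n(l(1/A(f, 3))**2) = -67698 + (4*(1/(-4))**2)**2*(-1 + 371*(4*(1/(-4))**2)**2) = -67698 + (4*(1*(-1/4))**2)**2*(-1 + 371*(4*(1*(-1/4))**2)**2) = -67698 + (4*(-1/4)**2)**2*(-1 + 371*(4*(-1/4)**2)**2) = -67698 + (4*(1/16))**2*(-1 + 371*(4*(1/16))**2) = -67698 + (1/4)**2*(-1 + 371*(1/4)**2) = -67698 + (-1 + 371*(1/16))/16 = -67698 + (-1 + 371/16)/16 = -67698 + (1/16)*(355/16) = -67698 + 355/256 = -17330333/256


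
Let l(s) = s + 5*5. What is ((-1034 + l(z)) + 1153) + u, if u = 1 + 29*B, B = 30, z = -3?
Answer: 1012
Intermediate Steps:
l(s) = 25 + s (l(s) = s + 25 = 25 + s)
u = 871 (u = 1 + 29*30 = 1 + 870 = 871)
((-1034 + l(z)) + 1153) + u = ((-1034 + (25 - 3)) + 1153) + 871 = ((-1034 + 22) + 1153) + 871 = (-1012 + 1153) + 871 = 141 + 871 = 1012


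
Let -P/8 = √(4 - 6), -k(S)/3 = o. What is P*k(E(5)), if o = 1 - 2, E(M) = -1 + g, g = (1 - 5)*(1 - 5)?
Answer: -24*I*√2 ≈ -33.941*I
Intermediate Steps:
g = 16 (g = -4*(-4) = 16)
E(M) = 15 (E(M) = -1 + 16 = 15)
o = -1
k(S) = 3 (k(S) = -3*(-1) = 3)
P = -8*I*√2 (P = -8*√(4 - 6) = -8*I*√2 ≈ -11.314*I)
P*k(E(5)) = -8*I*√2*3 = -24*I*√2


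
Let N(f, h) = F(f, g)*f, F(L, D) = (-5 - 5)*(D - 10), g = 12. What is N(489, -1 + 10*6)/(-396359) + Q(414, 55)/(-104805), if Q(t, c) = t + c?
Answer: 839100529/41540404995 ≈ 0.020200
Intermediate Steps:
F(L, D) = 100 - 10*D (F(L, D) = -10*(-10 + D) = 100 - 10*D)
N(f, h) = -20*f (N(f, h) = (100 - 10*12)*f = (100 - 120)*f = -20*f)
Q(t, c) = c + t
N(489, -1 + 10*6)/(-396359) + Q(414, 55)/(-104805) = -20*489/(-396359) + (55 + 414)/(-104805) = -9780*(-1/396359) + 469*(-1/104805) = 9780/396359 - 469/104805 = 839100529/41540404995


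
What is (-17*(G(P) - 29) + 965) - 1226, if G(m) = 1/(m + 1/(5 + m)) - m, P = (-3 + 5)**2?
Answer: 10947/37 ≈ 295.86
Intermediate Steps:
P = 4 (P = 2**2 = 4)
(-17*(G(P) - 29) + 965) - 1226 = (-17*((5 - 1*4**3 - 5*4**2)/(1 + 4**2 + 5*4) - 29) + 965) - 1226 = (-17*((5 - 1*64 - 5*16)/(1 + 16 + 20) - 29) + 965) - 1226 = (-17*((5 - 64 - 80)/37 - 29) + 965) - 1226 = (-17*((1/37)*(-139) - 29) + 965) - 1226 = (-17*(-139/37 - 29) + 965) - 1226 = (-17*(-1212/37) + 965) - 1226 = (20604/37 + 965) - 1226 = 56309/37 - 1226 = 10947/37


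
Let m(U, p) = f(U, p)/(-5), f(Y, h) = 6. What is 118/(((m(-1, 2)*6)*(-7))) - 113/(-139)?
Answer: 55243/17514 ≈ 3.1542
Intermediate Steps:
m(U, p) = -6/5 (m(U, p) = 6/(-5) = 6*(-⅕) = -6/5)
118/(((m(-1, 2)*6)*(-7))) - 113/(-139) = 118/((-6/5*6*(-7))) - 113/(-139) = 118/((-36/5*(-7))) - 113*(-1/139) = 118/(252/5) + 113/139 = 118*(5/252) + 113/139 = 295/126 + 113/139 = 55243/17514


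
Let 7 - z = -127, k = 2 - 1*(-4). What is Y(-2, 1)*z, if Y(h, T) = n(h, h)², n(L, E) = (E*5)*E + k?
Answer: 90584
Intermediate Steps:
k = 6 (k = 2 + 4 = 6)
n(L, E) = 6 + 5*E² (n(L, E) = (E*5)*E + 6 = (5*E)*E + 6 = 5*E² + 6 = 6 + 5*E²)
z = 134 (z = 7 - 1*(-127) = 7 + 127 = 134)
Y(h, T) = (6 + 5*h²)²
Y(-2, 1)*z = (6 + 5*(-2)²)²*134 = (6 + 5*4)²*134 = (6 + 20)²*134 = 26²*134 = 676*134 = 90584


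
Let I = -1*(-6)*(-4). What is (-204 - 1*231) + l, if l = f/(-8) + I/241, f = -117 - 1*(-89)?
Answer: -208031/482 ≈ -431.60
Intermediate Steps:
f = -28 (f = -117 + 89 = -28)
I = -24 (I = 6*(-4) = -24)
l = 1639/482 (l = -28/(-8) - 24/241 = -28*(-⅛) - 24*1/241 = 7/2 - 24/241 = 1639/482 ≈ 3.4004)
(-204 - 1*231) + l = (-204 - 1*231) + 1639/482 = (-204 - 231) + 1639/482 = -435 + 1639/482 = -208031/482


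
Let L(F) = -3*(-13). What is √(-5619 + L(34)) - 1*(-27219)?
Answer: 27219 + 6*I*√155 ≈ 27219.0 + 74.699*I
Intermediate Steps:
L(F) = 39
√(-5619 + L(34)) - 1*(-27219) = √(-5619 + 39) - 1*(-27219) = √(-5580) + 27219 = 6*I*√155 + 27219 = 27219 + 6*I*√155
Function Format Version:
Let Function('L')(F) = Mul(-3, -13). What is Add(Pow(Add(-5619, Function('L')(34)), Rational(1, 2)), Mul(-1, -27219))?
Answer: Add(27219, Mul(6, I, Pow(155, Rational(1, 2)))) ≈ Add(27219., Mul(74.699, I))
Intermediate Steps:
Function('L')(F) = 39
Add(Pow(Add(-5619, Function('L')(34)), Rational(1, 2)), Mul(-1, -27219)) = Add(Pow(Add(-5619, 39), Rational(1, 2)), Mul(-1, -27219)) = Add(Pow(-5580, Rational(1, 2)), 27219) = Add(Mul(6, I, Pow(155, Rational(1, 2))), 27219) = Add(27219, Mul(6, I, Pow(155, Rational(1, 2))))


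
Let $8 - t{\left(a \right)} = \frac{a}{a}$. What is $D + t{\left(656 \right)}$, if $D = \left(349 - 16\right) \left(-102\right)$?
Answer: $-33959$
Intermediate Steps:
$D = -33966$ ($D = 333 \left(-102\right) = -33966$)
$t{\left(a \right)} = 7$ ($t{\left(a \right)} = 8 - \frac{a}{a} = 8 - 1 = 7$)
$D + t{\left(656 \right)} = -33966 + 7 = -33959$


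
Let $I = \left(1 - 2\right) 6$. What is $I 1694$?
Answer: $-10164$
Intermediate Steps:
$I = -6$ ($I = \left(-1\right) 6 = -6$)
$I 1694 = \left(-6\right) 1694 = -10164$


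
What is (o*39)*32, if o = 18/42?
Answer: 3744/7 ≈ 534.86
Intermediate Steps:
o = 3/7 (o = 18*(1/42) = 3/7 ≈ 0.42857)
(o*39)*32 = ((3/7)*39)*32 = (117/7)*32 = 3744/7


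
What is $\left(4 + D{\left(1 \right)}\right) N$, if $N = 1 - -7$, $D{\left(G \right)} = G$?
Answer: $40$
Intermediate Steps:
$N = 8$ ($N = 1 + 7 = 8$)
$\left(4 + D{\left(1 \right)}\right) N = \left(4 + 1\right) 8 = 5 \cdot 8 = 40$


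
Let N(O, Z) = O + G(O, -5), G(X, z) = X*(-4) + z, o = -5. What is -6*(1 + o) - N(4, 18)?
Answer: 41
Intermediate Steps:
G(X, z) = z - 4*X (G(X, z) = -4*X + z = z - 4*X)
N(O, Z) = -5 - 3*O (N(O, Z) = O + (-5 - 4*O) = -5 - 3*O)
-6*(1 + o) - N(4, 18) = -6*(1 - 5) - (-5 - 3*4) = -6*(-4) - (-5 - 12) = 24 - 1*(-17) = 24 + 17 = 41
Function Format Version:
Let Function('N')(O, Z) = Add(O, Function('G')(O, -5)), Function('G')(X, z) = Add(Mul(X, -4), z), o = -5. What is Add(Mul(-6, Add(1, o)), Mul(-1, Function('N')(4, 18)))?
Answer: 41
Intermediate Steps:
Function('G')(X, z) = Add(z, Mul(-4, X)) (Function('G')(X, z) = Add(Mul(-4, X), z) = Add(z, Mul(-4, X)))
Function('N')(O, Z) = Add(-5, Mul(-3, O)) (Function('N')(O, Z) = Add(O, Add(-5, Mul(-4, O))) = Add(-5, Mul(-3, O)))
Add(Mul(-6, Add(1, o)), Mul(-1, Function('N')(4, 18))) = Add(Mul(-6, Add(1, -5)), Mul(-1, Add(-5, Mul(-3, 4)))) = Add(Mul(-6, -4), Mul(-1, Add(-5, -12))) = Add(24, Mul(-1, -17)) = Add(24, 17) = 41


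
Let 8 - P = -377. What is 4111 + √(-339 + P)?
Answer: 4111 + √46 ≈ 4117.8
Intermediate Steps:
P = 385 (P = 8 - 1*(-377) = 8 + 377 = 385)
4111 + √(-339 + P) = 4111 + √(-339 + 385) = 4111 + √46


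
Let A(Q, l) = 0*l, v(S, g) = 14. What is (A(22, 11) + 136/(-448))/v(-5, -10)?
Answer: -17/784 ≈ -0.021684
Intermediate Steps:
A(Q, l) = 0
(A(22, 11) + 136/(-448))/v(-5, -10) = (0 + 136/(-448))/14 = (0 + 136*(-1/448))*(1/14) = (0 - 17/56)*(1/14) = -17/56*1/14 = -17/784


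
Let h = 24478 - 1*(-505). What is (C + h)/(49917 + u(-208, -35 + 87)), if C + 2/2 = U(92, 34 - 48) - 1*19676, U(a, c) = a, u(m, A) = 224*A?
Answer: 5398/61565 ≈ 0.087680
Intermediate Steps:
h = 24983 (h = 24478 + 505 = 24983)
C = -19585 (C = -1 + (92 - 1*19676) = -1 + (92 - 19676) = -1 - 19584 = -19585)
(C + h)/(49917 + u(-208, -35 + 87)) = (-19585 + 24983)/(49917 + 224*(-35 + 87)) = 5398/(49917 + 224*52) = 5398/(49917 + 11648) = 5398/61565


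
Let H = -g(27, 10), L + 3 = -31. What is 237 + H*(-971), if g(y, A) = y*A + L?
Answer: 229393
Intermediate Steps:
L = -34 (L = -3 - 31 = -34)
g(y, A) = -34 + A*y (g(y, A) = y*A - 34 = A*y - 34 = -34 + A*y)
H = -236 (H = -(-34 + 10*27) = -(-34 + 270) = -1*236 = -236)
237 + H*(-971) = 237 - 236*(-971) = 237 + 229156 = 229393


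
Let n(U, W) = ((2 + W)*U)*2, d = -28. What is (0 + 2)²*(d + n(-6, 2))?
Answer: -304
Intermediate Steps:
n(U, W) = 2*U*(2 + W) (n(U, W) = (U*(2 + W))*2 = 2*U*(2 + W))
(0 + 2)²*(d + n(-6, 2)) = (0 + 2)²*(-28 + 2*(-6)*(2 + 2)) = 2²*(-28 + 2*(-6)*4) = 4*(-28 - 48) = 4*(-76) = -304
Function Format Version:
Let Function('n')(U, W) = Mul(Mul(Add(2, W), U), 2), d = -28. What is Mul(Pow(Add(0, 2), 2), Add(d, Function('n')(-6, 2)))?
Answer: -304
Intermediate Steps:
Function('n')(U, W) = Mul(2, U, Add(2, W)) (Function('n')(U, W) = Mul(Mul(U, Add(2, W)), 2) = Mul(2, U, Add(2, W)))
Mul(Pow(Add(0, 2), 2), Add(d, Function('n')(-6, 2))) = Mul(Pow(Add(0, 2), 2), Add(-28, Mul(2, -6, Add(2, 2)))) = Mul(Pow(2, 2), Add(-28, Mul(2, -6, 4))) = Mul(4, Add(-28, -48)) = Mul(4, -76) = -304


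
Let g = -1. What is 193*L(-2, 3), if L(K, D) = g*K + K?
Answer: 0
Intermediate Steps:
L(K, D) = 0 (L(K, D) = -K + K = 0)
193*L(-2, 3) = 193*0 = 0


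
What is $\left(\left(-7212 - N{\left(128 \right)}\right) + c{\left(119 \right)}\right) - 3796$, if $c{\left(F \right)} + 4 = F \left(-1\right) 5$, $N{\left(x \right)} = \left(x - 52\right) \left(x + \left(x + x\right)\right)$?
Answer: $-40791$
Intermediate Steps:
$N{\left(x \right)} = 3 x \left(-52 + x\right)$ ($N{\left(x \right)} = \left(-52 + x\right) \left(x + 2 x\right) = \left(-52 + x\right) 3 x = 3 x \left(-52 + x\right)$)
$c{\left(F \right)} = -4 - 5 F$ ($c{\left(F \right)} = -4 + F \left(-1\right) 5 = -4 + - F 5 = -4 - 5 F$)
$\left(\left(-7212 - N{\left(128 \right)}\right) + c{\left(119 \right)}\right) - 3796 = \left(\left(-7212 - 3 \cdot 128 \left(-52 + 128\right)\right) - 599\right) - 3796 = \left(\left(-7212 - 3 \cdot 128 \cdot 76\right) - 599\right) - 3796 = \left(\left(-7212 - 29184\right) - 599\right) - 3796 = \left(-36396 - 599\right) - 3796 = -36995 - 3796 = -40791$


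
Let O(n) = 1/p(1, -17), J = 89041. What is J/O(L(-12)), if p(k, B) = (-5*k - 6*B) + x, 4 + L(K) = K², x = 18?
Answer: 10239715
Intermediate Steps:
L(K) = -4 + K²
p(k, B) = 18 - 6*B - 5*k (p(k, B) = (-5*k - 6*B) + 18 = (-6*B - 5*k) + 18 = 18 - 6*B - 5*k)
O(n) = 1/115 (O(n) = 1/(18 - 6*(-17) - 5*1) = 1/(18 + 102 - 5) = 1/115)
J/O(L(-12)) = 89041/(1/115) = 89041*115 = 10239715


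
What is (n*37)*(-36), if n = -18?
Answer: 23976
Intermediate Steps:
(n*37)*(-36) = -18*37*(-36) = -666*(-36) = 23976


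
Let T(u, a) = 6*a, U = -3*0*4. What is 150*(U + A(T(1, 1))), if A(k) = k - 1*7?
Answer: -150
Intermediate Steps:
U = 0 (U = 0*4 = 0)
A(k) = -7 + k (A(k) = k - 7 = -7 + k)
150*(U + A(T(1, 1))) = 150*(0 + (-7 + 6*1)) = 150*(0 + (-7 + 6)) = 150*(0 - 1) = 150*(-1) = -150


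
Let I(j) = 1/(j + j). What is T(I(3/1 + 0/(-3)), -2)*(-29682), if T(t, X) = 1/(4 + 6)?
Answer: -14841/5 ≈ -2968.2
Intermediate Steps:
I(j) = 1/(2*j)
T(t, X) = 1/10
T(I(3/1 + 0/(-3)), -2)*(-29682) = (1/10)*(-29682) = -14841/5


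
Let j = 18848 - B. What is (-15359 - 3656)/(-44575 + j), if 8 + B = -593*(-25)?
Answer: 19015/40544 ≈ 0.46900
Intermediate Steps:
B = 14817 (B = -8 - 593*(-25) = -8 + 14825 = 14817)
j = 4031 (j = 18848 - 1*14817 = 18848 - 14817 = 4031)
(-15359 - 3656)/(-44575 + j) = (-15359 - 3656)/(-44575 + 4031) = -19015/(-40544) = -19015*(-1/40544) = 19015/40544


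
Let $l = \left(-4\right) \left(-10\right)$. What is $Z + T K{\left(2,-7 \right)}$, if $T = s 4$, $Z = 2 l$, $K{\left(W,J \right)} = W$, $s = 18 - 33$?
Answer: $-40$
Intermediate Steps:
$s = -15$ ($s = 18 - 33 = -15$)
$l = 40$
$Z = 80$ ($Z = 2 \cdot 40 = 80$)
$T = -60$ ($T = \left(-15\right) 4 = -60$)
$Z + T K{\left(2,-7 \right)} = 80 - 120 = -40$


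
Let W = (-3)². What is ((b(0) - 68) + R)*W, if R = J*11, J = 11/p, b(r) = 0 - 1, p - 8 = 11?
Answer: -10710/19 ≈ -563.68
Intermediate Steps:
p = 19 (p = 8 + 11 = 19)
b(r) = -1
J = 11/19 ≈ 0.57895
W = 9
R = 121/19 (R = (11/19)*11 = 121/19 ≈ 6.3684)
((b(0) - 68) + R)*W = ((-1 - 68) + 121/19)*9 = (-69 + 121/19)*9 = -1190/19*9 = -10710/19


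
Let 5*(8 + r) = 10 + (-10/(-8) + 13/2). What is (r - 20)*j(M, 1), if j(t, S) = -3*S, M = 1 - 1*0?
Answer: 1467/20 ≈ 73.350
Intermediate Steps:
r = -89/20 (r = -8 + (10 + (-10/(-8) + 13/2))/5 = -8 + (10 + (-10*(-⅛) + 13*(½)))/5 = -8 + (10 + (5/4 + 13/2))/5 = -8 + (10 + 31/4)/5 = -8 + (⅕)*(71/4) = -8 + 71/20 = -89/20 ≈ -4.4500)
M = 1 (M = 1 + 0 = 1)
(r - 20)*j(M, 1) = (-89/20 - 20)*(-3*1) = -489/20*(-3) = 1467/20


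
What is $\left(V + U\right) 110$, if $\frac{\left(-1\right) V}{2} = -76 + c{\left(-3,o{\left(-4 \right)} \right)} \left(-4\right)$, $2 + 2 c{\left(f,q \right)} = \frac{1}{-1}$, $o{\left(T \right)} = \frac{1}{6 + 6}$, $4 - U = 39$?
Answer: $11550$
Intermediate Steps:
$U = -35$ ($U = 4 - 39 = -35$)
$o{\left(T \right)} = \frac{1}{12}$
$c{\left(f,q \right)} = - \frac{3}{2}$ ($c{\left(f,q \right)} = -1 + \frac{1}{2 \left(-1\right)} = -1 + \frac{1}{2} \left(-1\right) = -1 - \frac{1}{2} = - \frac{3}{2}$)
$V = 140$ ($V = - 2 \left(-76 - -6\right) = - 2 \left(-76 + 6\right) = \left(-2\right) \left(-70\right) = 140$)
$\left(V + U\right) 110 = \left(140 - 35\right) 110 = 105 \cdot 110 = 11550$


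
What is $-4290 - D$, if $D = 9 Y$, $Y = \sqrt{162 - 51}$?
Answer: $-4290 - 9 \sqrt{111} \approx -4384.8$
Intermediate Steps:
$Y = \sqrt{111} \approx 10.536$
$D = 9 \sqrt{111} \approx 94.821$
$-4290 - D = -4290 - 9 \sqrt{111}$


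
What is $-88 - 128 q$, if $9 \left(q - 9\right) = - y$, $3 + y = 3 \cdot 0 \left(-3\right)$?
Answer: $- \frac{3848}{3} \approx -1282.7$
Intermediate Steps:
$y = -3$ ($y = -3 + 3 \cdot 0 \left(-3\right) = -3 + 0 \left(-3\right) = -3 + 0 = -3$)
$q = \frac{28}{3}$ ($q = 9 + \frac{\left(-1\right) \left(-3\right)}{9} = 9 + \frac{1}{9} \cdot 3 = 9 + \frac{1}{3} = \frac{28}{3} \approx 9.3333$)
$-88 - 128 q = -88 - \frac{3584}{3} = - \frac{3848}{3}$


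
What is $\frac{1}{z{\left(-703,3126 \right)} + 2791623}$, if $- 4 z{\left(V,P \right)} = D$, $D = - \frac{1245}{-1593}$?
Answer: $\frac{2124}{5929406837} \approx 3.5821 \cdot 10^{-7}$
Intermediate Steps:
$D = \frac{415}{531}$ ($D = \left(-1245\right) \left(- \frac{1}{1593}\right) = \frac{415}{531} \approx 0.78154$)
$z{\left(V,P \right)} = - \frac{415}{2124}$ ($z{\left(V,P \right)} = \left(- \frac{1}{4}\right) \frac{415}{531} = - \frac{415}{2124}$)
$\frac{1}{z{\left(-703,3126 \right)} + 2791623} = \frac{1}{- \frac{415}{2124} + 2791623} = \frac{1}{\frac{5929406837}{2124}} = \frac{2124}{5929406837}$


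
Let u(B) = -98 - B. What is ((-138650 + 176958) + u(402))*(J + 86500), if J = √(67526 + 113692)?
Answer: 3270392000 + 37808*√181218 ≈ 3.2865e+9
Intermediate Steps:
J = √181218 ≈ 425.70
((-138650 + 176958) + u(402))*(J + 86500) = ((-138650 + 176958) + (-98 - 1*402))*(√181218 + 86500) = (38308 + (-98 - 402))*(86500 + √181218) = (38308 - 500)*(86500 + √181218) = 37808*(86500 + √181218) = 3270392000 + 37808*√181218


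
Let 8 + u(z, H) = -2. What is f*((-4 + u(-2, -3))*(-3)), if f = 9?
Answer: 378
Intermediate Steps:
u(z, H) = -10 (u(z, H) = -8 - 2 = -10)
f*((-4 + u(-2, -3))*(-3)) = 9*((-4 - 10)*(-3)) = 9*(-14*(-3)) = 9*42 = 378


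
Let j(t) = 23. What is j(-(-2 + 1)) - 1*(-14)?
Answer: 37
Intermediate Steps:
j(-(-2 + 1)) - 1*(-14) = 23 - 1*(-14) = 23 + 14 = 37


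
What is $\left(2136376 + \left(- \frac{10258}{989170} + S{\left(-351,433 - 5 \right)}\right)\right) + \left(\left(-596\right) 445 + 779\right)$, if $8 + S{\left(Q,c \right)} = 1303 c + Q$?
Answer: $\frac{1201475551971}{494585} \approx 2.4293 \cdot 10^{6}$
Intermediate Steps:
$S{\left(Q,c \right)} = -8 + Q + 1303 c$ ($S{\left(Q,c \right)} = -8 + \left(1303 c + Q\right) = -8 + \left(Q + 1303 c\right) = -8 + Q + 1303 c$)
$\left(2136376 + \left(- \frac{10258}{989170} + S{\left(-351,433 - 5 \right)}\right)\right) + \left(\left(-596\right) 445 + 779\right) = \left(2136376 - \left(359 + \frac{5129}{494585} - 1303 \left(433 - 5\right)\right)\right) + \left(\left(-596\right) 445 + 779\right) = \left(2136376 - \left(\frac{177561144}{494585} - 1303 \left(433 - 5\right)\right)\right) + \left(-265220 + 779\right) = \left(2136376 - - \frac{275644579996}{494585}\right) - 264441 = \left(2136376 + \left(- \frac{5129}{494585} + 557325\right)\right) - 264441 = \left(2136376 + \frac{275644579996}{494585}\right) - 264441 = \frac{1332264103956}{494585} - 264441 = \frac{1201475551971}{494585}$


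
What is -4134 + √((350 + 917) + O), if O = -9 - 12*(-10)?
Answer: -4134 + √1378 ≈ -4096.9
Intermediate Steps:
O = 111 (O = -9 + 120 = 111)
-4134 + √((350 + 917) + O) = -4134 + √((350 + 917) + 111) = -4134 + √(1267 + 111) = -4134 + √1378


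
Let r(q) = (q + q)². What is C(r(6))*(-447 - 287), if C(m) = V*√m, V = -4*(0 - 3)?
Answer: -105696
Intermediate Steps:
r(q) = 4*q² (r(q) = (2*q)² = 4*q²)
V = 12 (V = -4*(-3) = 12)
C(m) = 12*√m
C(r(6))*(-447 - 287) = (12*√(4*6²))*(-447 - 287) = (12*√(4*36))*(-734) = (12*√144)*(-734) = (12*12)*(-734) = 144*(-734) = -105696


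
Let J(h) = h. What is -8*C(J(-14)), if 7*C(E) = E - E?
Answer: 0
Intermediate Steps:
C(E) = 0 (C(E) = (E - E)/7 = (1/7)*0 = 0)
-8*C(J(-14)) = -8*0 = 0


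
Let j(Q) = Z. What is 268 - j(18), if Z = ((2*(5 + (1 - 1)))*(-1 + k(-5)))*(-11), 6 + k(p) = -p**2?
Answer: -3252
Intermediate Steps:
k(p) = -6 - p**2
Z = 3520 (Z = ((2*(5 + (1 - 1)))*(-1 + (-6 - 1*(-5)**2)))*(-11) = ((2*(5 + 0))*(-1 + (-6 - 1*25)))*(-11) = ((2*5)*(-1 + (-6 - 25)))*(-11) = (10*(-1 - 31))*(-11) = (10*(-32))*(-11) = -320*(-11) = 3520)
j(Q) = 3520
268 - j(18) = 268 - 1*3520 = 268 - 3520 = -3252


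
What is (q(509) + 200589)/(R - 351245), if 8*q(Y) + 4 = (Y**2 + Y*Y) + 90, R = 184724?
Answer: -265370/166521 ≈ -1.5936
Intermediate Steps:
q(Y) = 43/4 + Y**2/4 (q(Y) = -1/2 + ((Y**2 + Y*Y) + 90)/8 = -1/2 + ((Y**2 + Y**2) + 90)/8 = -1/2 + (2*Y**2 + 90)/8 = -1/2 + (90 + 2*Y**2)/8 = -1/2 + (45/4 + Y**2/4) = 43/4 + Y**2/4)
(q(509) + 200589)/(R - 351245) = ((43/4 + (1/4)*509**2) + 200589)/(184724 - 351245) = ((43/4 + (1/4)*259081) + 200589)/(-166521) = ((43/4 + 259081/4) + 200589)*(-1/166521) = (64781 + 200589)*(-1/166521) = 265370*(-1/166521) = -265370/166521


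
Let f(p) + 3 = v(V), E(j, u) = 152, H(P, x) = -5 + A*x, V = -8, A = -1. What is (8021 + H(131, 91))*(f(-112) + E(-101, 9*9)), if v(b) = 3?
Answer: 1204600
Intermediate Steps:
H(P, x) = -5 - x
f(p) = 0 (f(p) = -3 + 3 = 0)
(8021 + H(131, 91))*(f(-112) + E(-101, 9*9)) = (8021 + (-5 - 1*91))*(0 + 152) = (8021 + (-5 - 91))*152 = (8021 - 96)*152 = 7925*152 = 1204600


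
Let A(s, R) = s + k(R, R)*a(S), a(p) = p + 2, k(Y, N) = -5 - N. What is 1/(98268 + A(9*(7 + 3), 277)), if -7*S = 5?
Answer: 7/685968 ≈ 1.0205e-5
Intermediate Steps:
S = -5/7 (S = -⅐*5 = -5/7 ≈ -0.71429)
a(p) = 2 + p
A(s, R) = -45/7 + s - 9*R/7 (A(s, R) = s + (-5 - R)*(2 - 5/7) = s + (-5 - R)*(9/7) = s + (-45/7 - 9*R/7) = -45/7 + s - 9*R/7)
1/(98268 + A(9*(7 + 3), 277)) = 1/(98268 + (-45/7 + 9*(7 + 3) - 9/7*277)) = 1/(98268 + (-45/7 + 9*10 - 2493/7)) = 1/(98268 + (-45/7 + 90 - 2493/7)) = 1/(98268 - 1908/7) = 1/(685968/7) = 7/685968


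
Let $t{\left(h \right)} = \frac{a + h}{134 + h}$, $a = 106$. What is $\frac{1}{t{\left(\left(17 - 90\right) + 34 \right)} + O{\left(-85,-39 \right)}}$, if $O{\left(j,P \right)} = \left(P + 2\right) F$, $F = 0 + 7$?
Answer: $- \frac{95}{24538} \approx -0.0038715$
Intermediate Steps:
$F = 7$
$O{\left(j,P \right)} = 14 + 7 P$ ($O{\left(j,P \right)} = \left(P + 2\right) 7 = \left(2 + P\right) 7 = 14 + 7 P$)
$t{\left(h \right)} = \frac{106 + h}{134 + h}$
$\frac{1}{t{\left(\left(17 - 90\right) + 34 \right)} + O{\left(-85,-39 \right)}} = \frac{1}{\frac{106 + \left(\left(17 - 90\right) + 34\right)}{134 + \left(\left(17 - 90\right) + 34\right)} + \left(14 + 7 \left(-39\right)\right)} = \frac{1}{\frac{106 + \left(-73 + 34\right)}{134 + \left(-73 + 34\right)} + \left(14 - 273\right)} = \frac{1}{\frac{106 - 39}{134 - 39} - 259} = \frac{1}{\frac{1}{95} \cdot 67 - 259} = \frac{1}{\frac{67}{95} - 259} = \frac{1}{- \frac{24538}{95}} = - \frac{95}{24538}$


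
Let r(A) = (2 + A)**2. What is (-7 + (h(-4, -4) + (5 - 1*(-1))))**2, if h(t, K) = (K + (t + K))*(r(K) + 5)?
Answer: 11881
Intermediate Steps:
h(t, K) = (5 + (2 + K)**2)*(t + 2*K) (h(t, K) = (K + (t + K))*((2 + K)**2 + 5) = (K + (K + t))*(5 + (2 + K)**2) = (t + 2*K)*(5 + (2 + K)**2) = (5 + (2 + K)**2)*(t + 2*K))
(-7 + (h(-4, -4) + (5 - 1*(-1))))**2 = (-7 + ((5*(-4) + 10*(-4) - 4*(2 - 4)**2 + 2*(-4)*(2 - 4)**2) + (5 - 1*(-1))))**2 = (-7 + ((-20 - 40 - 4*(-2)**2 + 2*(-4)*(-2)**2) + (5 + 1)))**2 = (-7 + ((-20 - 40 - 4*4 + 2*(-4)*4) + 6))**2 = (-7 + ((-20 - 40 - 16 - 32) + 6))**2 = (-7 + (-108 + 6))**2 = (-7 - 102)**2 = (-109)**2 = 11881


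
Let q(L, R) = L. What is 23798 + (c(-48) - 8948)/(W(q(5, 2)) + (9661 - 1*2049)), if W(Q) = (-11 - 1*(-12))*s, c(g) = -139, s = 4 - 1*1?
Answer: 181212683/7615 ≈ 23797.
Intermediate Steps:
s = 3 (s = 4 - 1 = 3)
W(Q) = 3 (W(Q) = (-11 - 1*(-12))*3 = (-11 + 12)*3 = 1*3 = 3)
23798 + (c(-48) - 8948)/(W(q(5, 2)) + (9661 - 1*2049)) = 23798 + (-139 - 8948)/(3 + (9661 - 1*2049)) = 23798 - 9087/(3 + (9661 - 2049)) = 23798 - 9087/(3 + 7612) = 23798 - 9087/7615 = 181212683/7615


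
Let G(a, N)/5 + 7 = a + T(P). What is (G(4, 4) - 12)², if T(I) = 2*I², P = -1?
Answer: 289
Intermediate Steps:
G(a, N) = -25 + 5*a (G(a, N) = -35 + 5*(a + 2*(-1)²) = -35 + 5*(a + 2*1) = -35 + 5*(a + 2) = -35 + 5*(2 + a) = -35 + (10 + 5*a) = -25 + 5*a)
(G(4, 4) - 12)² = ((-25 + 5*4) - 12)² = ((-25 + 20) - 12)² = (-5 - 12)² = (-17)² = 289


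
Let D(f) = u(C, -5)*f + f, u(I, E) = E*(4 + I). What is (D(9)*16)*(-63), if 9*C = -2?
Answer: 162288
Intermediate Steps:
C = -2/9 (C = (1/9)*(-2) = -2/9 ≈ -0.22222)
D(f) = -161*f/9 (D(f) = (-5*(4 - 2/9))*f + f = (-5*34/9)*f + f = -170*f/9 + f = -161*f/9)
(D(9)*16)*(-63) = (-161/9*9*16)*(-63) = -161*16*(-63) = -2576*(-63) = 162288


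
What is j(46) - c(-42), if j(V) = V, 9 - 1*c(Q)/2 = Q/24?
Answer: 49/2 ≈ 24.500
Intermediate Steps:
c(Q) = 18 - Q/12 (c(Q) = 18 - 2*Q/24 = 18 - Q/12)
j(46) - c(-42) = 46 - (18 - 1/12*(-42)) = 46 - (18 + 7/2) = 46 - 1*43/2 = 46 - 43/2 = 49/2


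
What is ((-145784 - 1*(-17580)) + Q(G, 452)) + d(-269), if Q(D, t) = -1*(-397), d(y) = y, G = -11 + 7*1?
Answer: -128076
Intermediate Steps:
G = -4 (G = -11 + 7 = -4)
Q(D, t) = 397
((-145784 - 1*(-17580)) + Q(G, 452)) + d(-269) = ((-145784 - 1*(-17580)) + 397) - 269 = ((-145784 + 17580) + 397) - 269 = (-128204 + 397) - 269 = -127807 - 269 = -128076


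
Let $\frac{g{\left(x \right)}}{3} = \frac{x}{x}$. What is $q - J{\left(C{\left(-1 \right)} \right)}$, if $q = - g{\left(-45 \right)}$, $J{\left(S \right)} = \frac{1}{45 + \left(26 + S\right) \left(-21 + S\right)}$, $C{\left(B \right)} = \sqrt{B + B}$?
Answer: $- \frac{758674}{253059} + \frac{5 i \sqrt{2}}{253059} \approx -2.998 + 2.7942 \cdot 10^{-5} i$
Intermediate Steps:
$C{\left(B \right)} = \sqrt{2} \sqrt{B}$ ($C{\left(B \right)} = \sqrt{2 B} = \sqrt{2} \sqrt{B}$)
$g{\left(x \right)} = 3$ ($g{\left(x \right)} = 3 \frac{x}{x} = 3 \cdot 1 = 3$)
$J{\left(S \right)} = \frac{1}{45 + \left(-21 + S\right) \left(26 + S\right)}$
$q = -3$ ($q = \left(-1\right) 3 = -3$)
$q - J{\left(C{\left(-1 \right)} \right)} = -3 - \frac{1}{-501 + \left(\sqrt{2} \sqrt{-1}\right)^{2} + 5 \sqrt{2} \sqrt{-1}} = -3 - \frac{1}{-501 + \left(\sqrt{2} i\right)^{2} + 5 \sqrt{2} i} = -3 - \frac{1}{-501 + \left(i \sqrt{2}\right)^{2} + 5 i \sqrt{2}} = -3 - \frac{1}{-501 - 2 + 5 i \sqrt{2}} = -3 - \frac{1}{-503 + 5 i \sqrt{2}}$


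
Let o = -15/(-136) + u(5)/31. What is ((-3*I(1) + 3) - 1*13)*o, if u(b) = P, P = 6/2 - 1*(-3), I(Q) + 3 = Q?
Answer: -1281/1054 ≈ -1.2154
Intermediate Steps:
I(Q) = -3 + Q
P = 6 (P = 6*(½) + 3 = 3 + 3 = 6)
u(b) = 6
o = 1281/4216 (o = -15/(-136) + 6/31 = -15*(-1/136) + 6*(1/31) = 15/136 + 6/31 = 1281/4216 ≈ 0.30384)
((-3*I(1) + 3) - 1*13)*o = ((-3*(-3 + 1) + 3) - 1*13)*(1281/4216) = ((-3*(-2) + 3) - 13)*(1281/4216) = ((6 + 3) - 13)*(1281/4216) = (9 - 13)*(1281/4216) = -4*1281/4216 = -1281/1054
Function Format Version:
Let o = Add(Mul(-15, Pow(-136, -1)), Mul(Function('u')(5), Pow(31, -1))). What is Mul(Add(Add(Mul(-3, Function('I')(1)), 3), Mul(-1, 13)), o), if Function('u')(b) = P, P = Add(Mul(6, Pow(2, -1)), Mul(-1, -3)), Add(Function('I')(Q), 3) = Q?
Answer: Rational(-1281, 1054) ≈ -1.2154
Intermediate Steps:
Function('I')(Q) = Add(-3, Q)
P = 6 (P = Add(Mul(6, Rational(1, 2)), 3) = Add(3, 3) = 6)
Function('u')(b) = 6
o = Rational(1281, 4216) (o = Add(Mul(-15, Pow(-136, -1)), Mul(6, Pow(31, -1))) = Add(Mul(-15, Rational(-1, 136)), Mul(6, Rational(1, 31))) = Add(Rational(15, 136), Rational(6, 31)) = Rational(1281, 4216) ≈ 0.30384)
Mul(Add(Add(Mul(-3, Function('I')(1)), 3), Mul(-1, 13)), o) = Mul(Add(Add(Mul(-3, Add(-3, 1)), 3), Mul(-1, 13)), Rational(1281, 4216)) = Mul(Add(Add(Mul(-3, -2), 3), -13), Rational(1281, 4216)) = Mul(Add(Add(6, 3), -13), Rational(1281, 4216)) = Mul(Add(9, -13), Rational(1281, 4216)) = Mul(-4, Rational(1281, 4216)) = Rational(-1281, 1054)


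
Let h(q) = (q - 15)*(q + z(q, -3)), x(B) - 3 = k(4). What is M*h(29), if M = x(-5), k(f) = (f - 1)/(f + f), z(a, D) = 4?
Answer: 6237/4 ≈ 1559.3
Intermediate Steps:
k(f) = (-1 + f)/(2*f) (k(f) = (-1 + f)/((2*f)) = (-1 + f)*(1/(2*f)) = (-1 + f)/(2*f))
x(B) = 27/8 (x(B) = 3 + (1/2)*(-1 + 4)/4 = 3 + (1/2)*(1/4)*3 = 3 + 3/8 = 27/8)
h(q) = (-15 + q)*(4 + q) (h(q) = (q - 15)*(q + 4) = (-15 + q)*(4 + q))
M = 27/8 ≈ 3.3750
M*h(29) = 27*(-60 + 29**2 - 11*29)/8 = 27*(-60 + 841 - 319)/8 = (27/8)*462 = 6237/4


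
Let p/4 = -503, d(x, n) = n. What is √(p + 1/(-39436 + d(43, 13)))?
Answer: I*√3126995972571/39423 ≈ 44.855*I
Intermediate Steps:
p = -2012 (p = 4*(-503) = -2012)
√(p + 1/(-39436 + d(43, 13))) = √(-2012 + 1/(-39436 + 13)) = √(-2012 + 1/(-39423)) = √(-2012 - 1/39423) = √(-79319077/39423) = I*√3126995972571/39423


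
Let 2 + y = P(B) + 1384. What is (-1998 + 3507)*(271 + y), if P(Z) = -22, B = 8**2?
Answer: 2461179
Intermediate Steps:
B = 64
y = 1360 (y = -2 + (-22 + 1384) = -2 + 1362 = 1360)
(-1998 + 3507)*(271 + y) = (-1998 + 3507)*(271 + 1360) = 1509*1631 = 2461179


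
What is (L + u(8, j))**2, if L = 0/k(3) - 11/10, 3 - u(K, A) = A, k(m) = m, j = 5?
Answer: 961/100 ≈ 9.6100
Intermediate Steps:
u(K, A) = 3 - A
L = -11/10 (L = 0/3 - 11/10 = 0*(1/3) - 11*1/10 = 0 - 11/10 = -11/10 ≈ -1.1000)
(L + u(8, j))**2 = (-11/10 + (3 - 1*5))**2 = (-11/10 + (3 - 5))**2 = (-11/10 - 2)**2 = (-31/10)**2 = 961/100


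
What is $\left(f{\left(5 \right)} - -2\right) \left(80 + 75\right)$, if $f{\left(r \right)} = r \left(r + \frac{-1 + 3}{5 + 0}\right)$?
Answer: $4495$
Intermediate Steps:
$f{\left(r \right)} = r \left(\frac{2}{5} + r\right)$ ($f{\left(r \right)} = r \left(r + \frac{2}{5}\right) = r \left(\frac{2}{5} + r\right)$)
$\left(f{\left(5 \right)} - -2\right) \left(80 + 75\right) = \left(\frac{1}{5} \cdot 5 \left(2 + 5 \cdot 5\right) - -2\right) \left(80 + 75\right) = \left(\frac{1}{5} \cdot 5 \left(2 + 25\right) + 2\right) 155 = \left(\frac{1}{5} \cdot 5 \cdot 27 + 2\right) 155 = \left(27 + 2\right) 155 = 29 \cdot 155 = 4495$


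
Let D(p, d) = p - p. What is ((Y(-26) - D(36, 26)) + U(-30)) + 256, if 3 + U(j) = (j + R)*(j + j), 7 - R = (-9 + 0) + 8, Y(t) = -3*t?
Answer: 1651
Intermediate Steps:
D(p, d) = 0
R = 8 (R = 7 - ((-9 + 0) + 8) = 7 - (-9 + 8) = 7 - 1*(-1) = 7 + 1 = 8)
U(j) = -3 + 2*j*(8 + j) (U(j) = -3 + (j + 8)*(j + j) = -3 + (8 + j)*(2*j) = -3 + 2*j*(8 + j))
((Y(-26) - D(36, 26)) + U(-30)) + 256 = ((-3*(-26) - 1*0) + (-3 + 2*(-30)**2 + 16*(-30))) + 256 = ((78 + 0) + (-3 + 2*900 - 480)) + 256 = (78 + (-3 + 1800 - 480)) + 256 = (78 + 1317) + 256 = 1395 + 256 = 1651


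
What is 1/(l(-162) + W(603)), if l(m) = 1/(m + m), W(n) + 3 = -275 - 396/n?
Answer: -21708/6049147 ≈ -0.0035886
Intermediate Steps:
W(n) = -278 - 396/n (W(n) = -3 + (-275 - 396/n) = -278 - 396/n)
l(m) = 1/(2*m)
1/(l(-162) + W(603)) = 1/((½)/(-162) + (-278 - 396/603)) = 1/((½)*(-1/162) + (-278 - 396*1/603)) = 1/(-1/324 + (-278 - 44/67)) = 1/(-1/324 - 18670/67) = 1/(-6049147/21708) = -21708/6049147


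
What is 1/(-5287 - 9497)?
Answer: -1/14784 ≈ -6.7641e-5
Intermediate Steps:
1/(-5287 - 9497) = 1/(-14784) = -1/14784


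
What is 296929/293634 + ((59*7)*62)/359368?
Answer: 28556393269/26380665828 ≈ 1.0825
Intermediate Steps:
296929/293634 + ((59*7)*62)/359368 = 296929*(1/293634) + (413*62)*(1/359368) = 296929/293634 + 25606*(1/359368) = 296929/293634 + 12803/179684 = 28556393269/26380665828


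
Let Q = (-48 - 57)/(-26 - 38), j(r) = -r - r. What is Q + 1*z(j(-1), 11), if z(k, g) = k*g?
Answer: 1513/64 ≈ 23.641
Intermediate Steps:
j(r) = -2*r
Q = 105/64 (Q = -105/(-64) = -105*(-1/64) = 105/64 ≈ 1.6406)
z(k, g) = g*k
Q + 1*z(j(-1), 11) = 105/64 + 1*(11*(-2*(-1))) = 105/64 + 1*(11*2) = 105/64 + 1*22 = 105/64 + 22 = 1513/64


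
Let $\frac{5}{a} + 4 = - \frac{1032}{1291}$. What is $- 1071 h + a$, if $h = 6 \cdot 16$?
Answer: $- \frac{637054391}{6196} \approx -1.0282 \cdot 10^{5}$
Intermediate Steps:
$h = 96$
$a = - \frac{6455}{6196}$ ($a = \frac{5}{-4 - \frac{1032}{1291}} = \frac{5}{- \frac{6196}{1291}} = 5 \left(- \frac{1291}{6196}\right) = - \frac{6455}{6196} \approx -1.0418$)
$- 1071 h + a = \left(-1071\right) 96 - \frac{6455}{6196} = -102816 - \frac{6455}{6196} = - \frac{637054391}{6196}$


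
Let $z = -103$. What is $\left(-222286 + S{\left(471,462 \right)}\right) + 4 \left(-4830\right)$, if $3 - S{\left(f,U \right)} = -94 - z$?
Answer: $-241612$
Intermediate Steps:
$S{\left(f,U \right)} = -6$ ($S{\left(f,U \right)} = 3 - \left(-94 - -103\right) = 3 - \left(-94 + 103\right) = 3 - 9 = -6$)
$\left(-222286 + S{\left(471,462 \right)}\right) + 4 \left(-4830\right) = \left(-222286 - 6\right) + 4 \left(-4830\right) = -222292 - 19320 = -241612$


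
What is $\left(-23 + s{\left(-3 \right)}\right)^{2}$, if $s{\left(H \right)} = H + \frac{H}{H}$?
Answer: $625$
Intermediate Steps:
$s{\left(H \right)} = 1 + H$ ($s{\left(H \right)} = H + 1 = 1 + H$)
$\left(-23 + s{\left(-3 \right)}\right)^{2} = \left(-23 + \left(1 - 3\right)\right)^{2} = \left(-23 - 2\right)^{2} = \left(-25\right)^{2} = 625$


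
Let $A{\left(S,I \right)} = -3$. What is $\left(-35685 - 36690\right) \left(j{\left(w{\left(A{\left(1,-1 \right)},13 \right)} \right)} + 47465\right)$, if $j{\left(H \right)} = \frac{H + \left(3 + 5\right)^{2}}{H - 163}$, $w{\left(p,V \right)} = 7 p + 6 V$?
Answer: $- \frac{364130856375}{106} \approx -3.4352 \cdot 10^{9}$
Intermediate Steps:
$w{\left(p,V \right)} = 6 V + 7 p$
$j{\left(H \right)} = \frac{64 + H}{-163 + H}$ ($j{\left(H \right)} = \frac{H + 8^{2}}{-163 + H} = \frac{H + 64}{-163 + H} = \frac{64 + H}{-163 + H}$)
$\left(-35685 - 36690\right) \left(j{\left(w{\left(A{\left(1,-1 \right)},13 \right)} \right)} + 47465\right) = \left(-35685 - 36690\right) \left(\frac{64 + \left(6 \cdot 13 + 7 \left(-3\right)\right)}{-163 + \left(6 \cdot 13 + 7 \left(-3\right)\right)} + 47465\right) = - 72375 \left(\frac{64 + \left(78 - 21\right)}{-163 + \left(78 - 21\right)} + 47465\right) = - 72375 \left(\frac{64 + 57}{-163 + 57} + 47465\right) = - 72375 \left(\frac{1}{-106} \cdot 121 + 47465\right) = - 72375 \left(\left(- \frac{1}{106}\right) 121 + 47465\right) = - 72375 \left(- \frac{121}{106} + 47465\right) = \left(-72375\right) \frac{5031169}{106} = - \frac{364130856375}{106}$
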